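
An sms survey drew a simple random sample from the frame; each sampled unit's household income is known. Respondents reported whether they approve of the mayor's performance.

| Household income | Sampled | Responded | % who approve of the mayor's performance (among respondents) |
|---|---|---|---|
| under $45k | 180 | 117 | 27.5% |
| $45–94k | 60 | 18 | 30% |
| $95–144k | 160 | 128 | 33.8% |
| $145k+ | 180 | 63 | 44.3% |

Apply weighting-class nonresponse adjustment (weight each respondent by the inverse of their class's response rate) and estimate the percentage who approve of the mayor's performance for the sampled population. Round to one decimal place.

34.7%

Response rates by class: under $45k 117/180 = 65%, $45–94k 18/60 = 30%, $95–144k 128/160 = 80%, $145k+ 63/180 = 35%.
Each respondent's weight = sampled/responded in their class; summing within a class gives n_sampled, so:
  under $45k: 180 × 27.5 = 4950
  $45–94k: 60 × 30 = 1800
  $95–144k: 160 × 33.8 = 5408
  $145k+: 180 × 44.3 = 7974
Adjusted estimate = 20,132 / 580 = 34.7103 → 34.7%.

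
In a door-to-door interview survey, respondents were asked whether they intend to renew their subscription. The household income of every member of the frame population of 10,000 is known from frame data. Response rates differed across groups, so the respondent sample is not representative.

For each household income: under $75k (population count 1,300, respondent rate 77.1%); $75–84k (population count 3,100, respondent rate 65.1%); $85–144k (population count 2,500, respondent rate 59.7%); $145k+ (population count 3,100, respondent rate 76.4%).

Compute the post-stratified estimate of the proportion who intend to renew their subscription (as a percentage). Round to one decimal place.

Weight each group's respondent value by its population share:
  under $75k: (1,300/10,000) × 77.1 = 10.023
  $75–84k: (3,100/10,000) × 65.1 = 20.181
  $85–144k: (2,500/10,000) × 59.7 = 14.925
  $145k+: (3,100/10,000) × 76.4 = 23.684
Post-stratified estimate = 68.813 → 68.8%.

68.8%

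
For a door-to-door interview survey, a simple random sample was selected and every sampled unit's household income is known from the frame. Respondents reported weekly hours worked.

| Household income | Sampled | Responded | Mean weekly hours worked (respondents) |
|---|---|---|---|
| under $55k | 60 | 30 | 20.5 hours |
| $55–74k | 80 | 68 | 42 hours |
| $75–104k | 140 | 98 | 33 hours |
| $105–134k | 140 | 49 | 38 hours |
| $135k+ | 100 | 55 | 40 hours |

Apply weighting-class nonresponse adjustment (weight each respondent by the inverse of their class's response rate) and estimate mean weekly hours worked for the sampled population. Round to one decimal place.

35.6

Class response rates: under $55k 30/60 = 50%, $55–74k 68/80 = 85%, $75–104k 98/140 = 70%, $105–134k 49/140 = 35%, $135k+ 55/100 = 55%.
Each respondent's weight = sampled/responded in their class; summing within a class gives n_sampled, so:
  under $55k: 60 × 20.5 = 1230
  $55–74k: 80 × 42 = 3360
  $75–104k: 140 × 33 = 4620
  $105–134k: 140 × 38 = 5320
  $135k+: 100 × 40 = 4000
Adjusted estimate = 18,530 / 520 = 35.6346 → 35.6.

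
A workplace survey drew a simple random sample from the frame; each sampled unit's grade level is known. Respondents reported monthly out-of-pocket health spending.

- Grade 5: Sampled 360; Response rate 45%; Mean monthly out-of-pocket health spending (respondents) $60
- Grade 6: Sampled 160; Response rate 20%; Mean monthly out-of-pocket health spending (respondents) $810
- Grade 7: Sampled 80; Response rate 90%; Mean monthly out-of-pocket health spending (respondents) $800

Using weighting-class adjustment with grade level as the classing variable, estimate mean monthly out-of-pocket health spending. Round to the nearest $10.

Inverse-response-rate weighting restores each class to its sampled count, so class totals weight by n_sampled:
  Grade 5: 360 × 60 = 21,600
  Grade 6: 160 × 810 = 129,600
  Grade 7: 80 × 800 = 64,000
Adjusted estimate = 215,200 / 600 = 358.667 → $360.

$360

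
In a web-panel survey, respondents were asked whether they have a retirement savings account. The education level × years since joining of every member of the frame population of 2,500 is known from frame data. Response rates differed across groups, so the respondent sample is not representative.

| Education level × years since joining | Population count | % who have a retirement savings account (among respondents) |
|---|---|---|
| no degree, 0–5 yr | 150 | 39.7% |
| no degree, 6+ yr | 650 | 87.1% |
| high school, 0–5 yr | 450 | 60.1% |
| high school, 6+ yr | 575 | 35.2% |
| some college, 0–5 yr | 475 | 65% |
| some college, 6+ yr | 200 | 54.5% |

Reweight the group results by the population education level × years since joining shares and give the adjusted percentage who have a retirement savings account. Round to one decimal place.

Reweight to the known education level × years since joining distribution:
  no degree, 0–5 yr: (150/2,500) × 39.7 = 2.382
  no degree, 6+ yr: (650/2,500) × 87.1 = 22.646
  high school, 0–5 yr: (450/2,500) × 60.1 = 10.818
  high school, 6+ yr: (575/2,500) × 35.2 = 8.096
  some college, 0–5 yr: (475/2,500) × 65 = 12.35
  some college, 6+ yr: (200/2,500) × 54.5 = 4.36
Post-stratified estimate = 60.652 → 60.7%.

60.7%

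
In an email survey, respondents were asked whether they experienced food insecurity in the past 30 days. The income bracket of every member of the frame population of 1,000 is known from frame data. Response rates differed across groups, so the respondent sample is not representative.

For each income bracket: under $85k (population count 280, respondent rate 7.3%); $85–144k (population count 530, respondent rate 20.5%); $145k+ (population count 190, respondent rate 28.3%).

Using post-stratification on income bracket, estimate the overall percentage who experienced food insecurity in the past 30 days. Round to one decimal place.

Post-stratification weights by population share, not respondent share:
  under $85k: (280/1,000) × 7.3 = 2.044
  $85–144k: (530/1,000) × 20.5 = 10.865
  $145k+: (190/1,000) × 28.3 = 5.377
Post-stratified estimate = 18.286 → 18.3%.

18.3%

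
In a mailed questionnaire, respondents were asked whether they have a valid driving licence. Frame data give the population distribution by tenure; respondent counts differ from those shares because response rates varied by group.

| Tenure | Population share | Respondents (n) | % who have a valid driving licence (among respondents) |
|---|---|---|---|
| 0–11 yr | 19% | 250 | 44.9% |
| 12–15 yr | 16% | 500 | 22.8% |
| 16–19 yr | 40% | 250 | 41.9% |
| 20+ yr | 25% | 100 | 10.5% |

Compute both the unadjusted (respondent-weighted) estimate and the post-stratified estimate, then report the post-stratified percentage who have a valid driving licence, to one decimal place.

Without adjustment, the pooled respondent share is:
  (250/1100)×44.9 + (500/1100)×22.8 + (250/1100)×41.9 + (100/1100)×10.5 = 31.0455%
Post-stratified estimate weights by population shares:
  0.19×44.9 + 0.16×22.8 + 0.4×41.9 + 0.25×10.5 = 31.564%

31.6%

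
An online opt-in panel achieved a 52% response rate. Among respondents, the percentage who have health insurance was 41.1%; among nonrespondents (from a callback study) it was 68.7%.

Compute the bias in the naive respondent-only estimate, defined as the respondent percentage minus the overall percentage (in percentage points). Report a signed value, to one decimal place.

-13.2 percentage points

Nonresponse fraction = 1 − 0.52 = 0.48.
Bias = (nonresponse fraction) × (respondent percentage − nonrespondent percentage)
     = 0.48 × (41.1 − 68.7) = 0.48 × -27.6 = -13.248.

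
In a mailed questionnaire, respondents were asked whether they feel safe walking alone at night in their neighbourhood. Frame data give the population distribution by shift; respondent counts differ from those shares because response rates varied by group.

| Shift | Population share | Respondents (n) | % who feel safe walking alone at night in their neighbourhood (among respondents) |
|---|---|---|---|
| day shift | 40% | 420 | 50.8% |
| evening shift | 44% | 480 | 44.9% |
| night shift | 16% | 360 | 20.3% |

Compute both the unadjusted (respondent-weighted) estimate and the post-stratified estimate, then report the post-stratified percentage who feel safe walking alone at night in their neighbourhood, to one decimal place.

Unadjusted (pooled respondent) estimate weights by respondent counts:
  (420/1260)×50.8 + (480/1260)×44.9 + (360/1260)×20.3 = 39.8381%
Post-stratified estimate weights by population shares:
  0.4×50.8 + 0.44×44.9 + 0.16×20.3 = 43.324%

43.3%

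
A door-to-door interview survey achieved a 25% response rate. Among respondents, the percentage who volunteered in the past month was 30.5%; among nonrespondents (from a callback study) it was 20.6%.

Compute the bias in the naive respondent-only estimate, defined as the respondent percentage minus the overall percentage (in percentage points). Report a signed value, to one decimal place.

+7.4 percentage points

Nonresponse fraction = 1 − 0.25 = 0.75.
Bias = (nonresponse fraction) × (respondent percentage − nonrespondent percentage)
     = 0.75 × (30.5 − 20.6) = 0.75 × 9.9 = 7.425.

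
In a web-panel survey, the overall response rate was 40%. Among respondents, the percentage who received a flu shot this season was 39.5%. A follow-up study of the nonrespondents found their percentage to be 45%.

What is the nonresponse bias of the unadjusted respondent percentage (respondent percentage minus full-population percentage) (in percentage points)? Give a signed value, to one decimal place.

-3.3 percentage points

Nonresponse fraction = 1 − 0.4 = 0.6.
Bias = (nonresponse fraction) × (respondent percentage − nonrespondent percentage)
     = 0.6 × (39.5 − 45) = 0.6 × -5.5 = -3.3.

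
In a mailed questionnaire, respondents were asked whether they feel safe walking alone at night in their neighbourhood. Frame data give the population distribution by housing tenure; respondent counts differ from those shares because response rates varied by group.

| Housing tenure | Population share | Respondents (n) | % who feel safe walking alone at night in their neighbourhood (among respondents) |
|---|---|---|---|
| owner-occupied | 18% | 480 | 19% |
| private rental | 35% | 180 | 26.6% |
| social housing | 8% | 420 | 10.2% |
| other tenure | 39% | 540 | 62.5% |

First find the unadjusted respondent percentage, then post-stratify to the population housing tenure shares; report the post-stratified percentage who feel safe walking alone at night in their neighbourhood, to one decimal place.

Naive respondent-only estimate (weights = respondent counts):
  (480/1620)×19 + (180/1620)×26.6 + (420/1620)×10.2 + (540/1620)×62.5 = 32.063%
Post-stratified estimate weights by population shares:
  0.18×19 + 0.35×26.6 + 0.08×10.2 + 0.39×62.5 = 37.921%

37.9%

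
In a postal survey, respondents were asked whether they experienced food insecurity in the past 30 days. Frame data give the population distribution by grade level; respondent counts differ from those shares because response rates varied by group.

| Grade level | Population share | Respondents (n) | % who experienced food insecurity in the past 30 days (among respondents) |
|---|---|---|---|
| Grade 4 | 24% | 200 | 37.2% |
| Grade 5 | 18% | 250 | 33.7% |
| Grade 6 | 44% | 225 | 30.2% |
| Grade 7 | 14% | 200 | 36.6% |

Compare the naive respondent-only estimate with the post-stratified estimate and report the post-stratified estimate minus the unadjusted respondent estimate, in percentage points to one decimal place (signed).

Without adjustment, the pooled respondent share is:
  (200/875)×37.2 + (250/875)×33.7 + (225/875)×30.2 + (200/875)×36.6 = 34.2629%
Reweighting by population grade level shares:
  0.24×37.2 + 0.18×33.7 + 0.44×30.2 + 0.14×36.6 = 33.406%
Difference = 33.406 − 34.2629 = -0.8569 pp.

-0.9 percentage points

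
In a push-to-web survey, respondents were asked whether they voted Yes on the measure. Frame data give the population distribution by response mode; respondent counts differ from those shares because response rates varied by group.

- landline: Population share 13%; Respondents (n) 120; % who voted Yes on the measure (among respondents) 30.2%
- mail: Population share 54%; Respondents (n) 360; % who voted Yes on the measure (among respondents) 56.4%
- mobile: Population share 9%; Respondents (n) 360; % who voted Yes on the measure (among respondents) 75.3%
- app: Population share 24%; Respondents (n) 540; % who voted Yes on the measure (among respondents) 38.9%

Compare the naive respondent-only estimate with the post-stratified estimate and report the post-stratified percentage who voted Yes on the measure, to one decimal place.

Unadjusted (pooled respondent) estimate weights by respondent counts:
  (120/1380)×30.2 + (360/1380)×56.4 + (360/1380)×75.3 + (540/1380)×38.9 = 52.2043%
Post-stratifying to population shares instead:
  0.13×30.2 + 0.54×56.4 + 0.09×75.3 + 0.24×38.9 = 50.495%

50.5%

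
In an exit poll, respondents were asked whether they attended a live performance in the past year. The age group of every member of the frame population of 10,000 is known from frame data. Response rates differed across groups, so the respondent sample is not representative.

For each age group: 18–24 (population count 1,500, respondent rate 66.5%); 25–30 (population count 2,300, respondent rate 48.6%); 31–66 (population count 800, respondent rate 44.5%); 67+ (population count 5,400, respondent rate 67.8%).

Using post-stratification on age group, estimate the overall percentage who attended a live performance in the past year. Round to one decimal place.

61.3%

Each cell contributes population-share × respondent value:
  18–24: (1,500/10,000) × 66.5 = 9.975
  25–30: (2,300/10,000) × 48.6 = 11.178
  31–66: (800/10,000) × 44.5 = 3.56
  67+: (5,400/10,000) × 67.8 = 36.612
Post-stratified estimate = 61.325 → 61.3%.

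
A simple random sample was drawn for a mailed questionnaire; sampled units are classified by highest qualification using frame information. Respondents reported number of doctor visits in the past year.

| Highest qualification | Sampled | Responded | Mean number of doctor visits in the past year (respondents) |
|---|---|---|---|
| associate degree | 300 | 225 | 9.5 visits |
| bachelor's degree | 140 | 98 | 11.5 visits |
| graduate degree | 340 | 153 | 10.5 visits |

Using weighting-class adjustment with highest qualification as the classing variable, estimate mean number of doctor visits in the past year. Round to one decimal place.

10.3

Response rates by class: associate degree 225/300 = 75%, bachelor's degree 98/140 = 70%, graduate degree 153/340 = 45%.
With weight = n_sampled/n_responded per class, the weighted class total is n_sampled:
  associate degree: 300 × 9.5 = 2850
  bachelor's degree: 140 × 11.5 = 1610
  graduate degree: 340 × 10.5 = 3570
Adjusted estimate = 8030 / 780 = 10.2949 → 10.3.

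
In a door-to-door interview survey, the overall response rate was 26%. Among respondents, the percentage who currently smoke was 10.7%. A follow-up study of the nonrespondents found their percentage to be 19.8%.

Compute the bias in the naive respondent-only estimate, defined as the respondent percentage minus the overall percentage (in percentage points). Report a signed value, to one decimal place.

-6.7 percentage points

Nonresponse fraction = 1 − 0.26 = 0.74.
Bias = (nonresponse fraction) × (respondent percentage − nonrespondent percentage)
     = 0.74 × (10.7 − 19.8) = 0.74 × -9.1 = -6.734.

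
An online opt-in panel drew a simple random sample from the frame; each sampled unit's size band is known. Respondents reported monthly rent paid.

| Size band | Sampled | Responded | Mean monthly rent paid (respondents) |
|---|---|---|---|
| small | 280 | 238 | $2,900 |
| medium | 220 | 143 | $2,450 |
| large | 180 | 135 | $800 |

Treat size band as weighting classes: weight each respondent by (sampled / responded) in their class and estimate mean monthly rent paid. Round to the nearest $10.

$2,200

Response rates by class: small 238/280 = 85%, medium 143/220 = 65%, large 135/180 = 75%.
Each respondent's weight = sampled/responded in their class; summing within a class gives n_sampled, so:
  small: 280 × 2900 = 812,000
  medium: 220 × 2450 = 539,000
  large: 180 × 800 = 144,000
Adjusted estimate = 1,495,000 / 680 = 2198.53 → $2,200.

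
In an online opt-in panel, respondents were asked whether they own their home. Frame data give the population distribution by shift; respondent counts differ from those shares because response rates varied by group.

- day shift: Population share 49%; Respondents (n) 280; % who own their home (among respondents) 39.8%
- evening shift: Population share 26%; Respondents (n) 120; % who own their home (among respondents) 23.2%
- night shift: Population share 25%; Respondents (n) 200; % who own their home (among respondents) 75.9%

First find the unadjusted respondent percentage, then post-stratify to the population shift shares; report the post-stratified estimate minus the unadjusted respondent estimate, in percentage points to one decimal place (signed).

-4.0 percentage points

Naive respondent-only estimate (weights = respondent counts):
  (280/600)×39.8 + (120/600)×23.2 + (200/600)×75.9 = 48.5133%
Post-stratifying to population shares instead:
  0.49×39.8 + 0.26×23.2 + 0.25×75.9 = 44.509%
Difference = 44.509 − 48.5133 = -4.0043 pp.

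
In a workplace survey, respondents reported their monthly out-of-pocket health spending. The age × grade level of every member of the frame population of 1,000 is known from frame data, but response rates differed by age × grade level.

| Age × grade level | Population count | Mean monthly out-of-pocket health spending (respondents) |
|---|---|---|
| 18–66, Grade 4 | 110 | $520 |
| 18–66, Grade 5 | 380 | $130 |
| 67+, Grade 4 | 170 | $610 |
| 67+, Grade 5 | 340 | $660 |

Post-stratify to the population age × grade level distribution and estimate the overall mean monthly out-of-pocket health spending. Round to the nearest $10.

Post-stratification weights by population share, not respondent share:
  18–66, Grade 4: (110/1,000) × 520 = 57.2
  18–66, Grade 5: (380/1,000) × 130 = 49.4
  67+, Grade 4: (170/1,000) × 610 = 103.7
  67+, Grade 5: (340/1,000) × 660 = 224.4
Post-stratified estimate = 434.7 → $430.

$430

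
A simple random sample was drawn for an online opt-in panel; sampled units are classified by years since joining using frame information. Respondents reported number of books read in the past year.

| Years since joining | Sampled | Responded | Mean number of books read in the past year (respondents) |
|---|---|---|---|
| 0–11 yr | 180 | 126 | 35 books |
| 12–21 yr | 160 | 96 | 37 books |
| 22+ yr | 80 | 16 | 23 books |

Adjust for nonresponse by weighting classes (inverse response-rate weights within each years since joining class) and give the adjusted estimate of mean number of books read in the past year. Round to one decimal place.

Response rates by class: 0–11 yr 126/180 = 70%, 12–21 yr 96/160 = 60%, 22+ yr 16/80 = 20%.
Weighting each respondent by the inverse class response rate inflates each class back to its sampled size, so the class weight is n_sampled:
  0–11 yr: 180 × 35 = 6300
  12–21 yr: 160 × 37 = 5920
  22+ yr: 80 × 23 = 1840
Adjusted estimate = 14,060 / 420 = 33.4762 → 33.5.

33.5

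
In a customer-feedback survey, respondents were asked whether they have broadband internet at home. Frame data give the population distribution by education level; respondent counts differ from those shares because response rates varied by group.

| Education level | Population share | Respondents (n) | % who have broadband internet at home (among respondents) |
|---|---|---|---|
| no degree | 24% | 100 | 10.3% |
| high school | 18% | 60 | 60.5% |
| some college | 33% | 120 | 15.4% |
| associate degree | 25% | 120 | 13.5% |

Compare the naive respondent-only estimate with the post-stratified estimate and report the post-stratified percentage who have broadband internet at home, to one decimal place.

21.8%

Without adjustment, the pooled respondent share is:
  (100/400)×10.3 + (60/400)×60.5 + (120/400)×15.4 + (120/400)×13.5 = 20.32%
Post-stratifying to population shares instead:
  0.24×10.3 + 0.18×60.5 + 0.33×15.4 + 0.25×13.5 = 21.819%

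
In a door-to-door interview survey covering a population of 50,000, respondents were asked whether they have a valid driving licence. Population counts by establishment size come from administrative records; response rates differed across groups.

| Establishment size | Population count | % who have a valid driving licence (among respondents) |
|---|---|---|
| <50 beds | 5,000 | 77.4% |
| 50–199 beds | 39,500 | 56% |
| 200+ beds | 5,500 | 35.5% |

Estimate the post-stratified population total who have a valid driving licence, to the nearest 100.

27,900

Estimated count per cell = population count × respondent percentage:
  <50 beds: 5,000 × 77.4% = 3870
  50–199 beds: 39,500 × 56% = 22,120
  200+ beds: 5,500 × 35.5% = 1952.5
Estimated total = 27942.5 → 27,900.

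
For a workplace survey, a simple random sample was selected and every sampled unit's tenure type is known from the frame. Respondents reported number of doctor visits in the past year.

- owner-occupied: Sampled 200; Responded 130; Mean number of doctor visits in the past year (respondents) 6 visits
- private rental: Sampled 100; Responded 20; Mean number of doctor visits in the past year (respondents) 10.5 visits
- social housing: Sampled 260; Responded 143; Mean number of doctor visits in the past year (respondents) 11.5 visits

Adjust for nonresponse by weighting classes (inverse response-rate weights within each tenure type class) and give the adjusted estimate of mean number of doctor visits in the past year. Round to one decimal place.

9.4

Class response rates: owner-occupied 130/200 = 65%, private rental 20/100 = 20%, social housing 143/260 = 55%.
Weighting each respondent by the inverse class response rate inflates each class back to its sampled size, so the class weight is n_sampled:
  owner-occupied: 200 × 6 = 1200
  private rental: 100 × 10.5 = 1050
  social housing: 260 × 11.5 = 2990
Adjusted estimate = 5240 / 560 = 9.35714 → 9.4.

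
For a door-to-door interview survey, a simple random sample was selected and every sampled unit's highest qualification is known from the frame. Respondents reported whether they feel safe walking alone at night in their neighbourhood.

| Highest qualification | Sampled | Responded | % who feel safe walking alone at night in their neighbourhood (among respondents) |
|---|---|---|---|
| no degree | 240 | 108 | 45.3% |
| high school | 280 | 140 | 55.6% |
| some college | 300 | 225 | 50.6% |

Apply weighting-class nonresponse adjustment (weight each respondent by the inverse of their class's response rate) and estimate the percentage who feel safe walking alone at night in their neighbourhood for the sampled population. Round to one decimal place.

50.8%

Class response rates: no degree 108/240 = 45%, high school 140/280 = 50%, some college 225/300 = 75%.
Inverse-response-rate weighting restores each class to its sampled count, so class totals weight by n_sampled:
  no degree: 240 × 45.3 = 10,872
  high school: 280 × 55.6 = 15,568
  some college: 300 × 50.6 = 15,180
Adjusted estimate = 41,620 / 820 = 50.7561 → 50.8%.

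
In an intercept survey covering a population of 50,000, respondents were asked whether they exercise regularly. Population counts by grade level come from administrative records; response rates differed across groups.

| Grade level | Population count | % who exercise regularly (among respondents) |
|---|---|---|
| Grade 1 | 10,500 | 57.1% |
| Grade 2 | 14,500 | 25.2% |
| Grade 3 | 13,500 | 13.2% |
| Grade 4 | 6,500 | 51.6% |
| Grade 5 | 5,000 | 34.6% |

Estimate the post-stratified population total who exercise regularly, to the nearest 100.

Apply each group's respondent rate to its population count:
  Grade 1: 10,500 × 57.1% = 5995.5
  Grade 2: 14,500 × 25.2% = 3654
  Grade 3: 13,500 × 13.2% = 1782
  Grade 4: 6,500 × 51.6% = 3354
  Grade 5: 5,000 × 34.6% = 1730
Estimated total = 16515.5 → 16,500.

16,500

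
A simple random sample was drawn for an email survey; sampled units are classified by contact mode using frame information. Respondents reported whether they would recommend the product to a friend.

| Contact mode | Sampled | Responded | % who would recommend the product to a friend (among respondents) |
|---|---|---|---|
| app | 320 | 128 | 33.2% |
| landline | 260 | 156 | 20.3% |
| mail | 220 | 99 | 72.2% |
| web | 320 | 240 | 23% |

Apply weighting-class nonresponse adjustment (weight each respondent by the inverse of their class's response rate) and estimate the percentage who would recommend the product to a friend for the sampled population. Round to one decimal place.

35.0%

Response rates by class: app 128/320 = 40%, landline 156/260 = 60%, mail 99/220 = 45%, web 240/320 = 75%.
Weighting each respondent by the inverse class response rate inflates each class back to its sampled size, so the class weight is n_sampled:
  app: 320 × 33.2 = 10,624
  landline: 260 × 20.3 = 5278
  mail: 220 × 72.2 = 15,884
  web: 320 × 23 = 7360
Adjusted estimate = 39,146 / 1,120 = 34.9518 → 35.0%.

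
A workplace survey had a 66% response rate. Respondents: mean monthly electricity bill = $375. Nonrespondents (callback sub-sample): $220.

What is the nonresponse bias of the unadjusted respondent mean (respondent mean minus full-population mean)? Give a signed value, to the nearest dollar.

Nonresponse fraction = 1 − 0.66 = 0.34.
Bias = (nonresponse fraction) × (respondent mean − nonrespondent mean)
     = 0.34 × (375 − 220) = 0.34 × 155 = 52.7.

+$53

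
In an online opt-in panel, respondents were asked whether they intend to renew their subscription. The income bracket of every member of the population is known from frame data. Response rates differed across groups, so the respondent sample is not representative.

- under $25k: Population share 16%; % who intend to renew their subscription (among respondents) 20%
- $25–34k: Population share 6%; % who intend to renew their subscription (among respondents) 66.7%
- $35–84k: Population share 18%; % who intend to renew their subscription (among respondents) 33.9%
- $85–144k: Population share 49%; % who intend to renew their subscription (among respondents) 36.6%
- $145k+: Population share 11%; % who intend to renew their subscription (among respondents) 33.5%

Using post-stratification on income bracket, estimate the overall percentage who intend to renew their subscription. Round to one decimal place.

Weight each group's respondent value by its population share:
  under $25k: 0.16 × 20 = 3.2
  $25–34k: 0.06 × 66.7 = 4.002
  $35–84k: 0.18 × 33.9 = 6.102
  $85–144k: 0.49 × 36.6 = 17.934
  $145k+: 0.11 × 33.5 = 3.685
Post-stratified estimate = 34.923 → 34.9%.

34.9%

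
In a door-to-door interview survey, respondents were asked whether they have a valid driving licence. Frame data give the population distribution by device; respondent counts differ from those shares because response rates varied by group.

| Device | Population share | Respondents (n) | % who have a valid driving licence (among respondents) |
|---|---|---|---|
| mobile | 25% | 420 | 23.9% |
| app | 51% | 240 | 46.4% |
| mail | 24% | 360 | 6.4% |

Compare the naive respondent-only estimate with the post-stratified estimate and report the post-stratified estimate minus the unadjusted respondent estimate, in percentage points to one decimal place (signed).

+8.2 percentage points

Unadjusted (pooled respondent) estimate weights by respondent counts:
  (420/1020)×23.9 + (240/1020)×46.4 + (360/1020)×6.4 = 23.0176%
Reweighting by population device shares:
  0.25×23.9 + 0.51×46.4 + 0.24×6.4 = 31.175%
Difference = 31.175 − 23.0176 = 8.1574 pp.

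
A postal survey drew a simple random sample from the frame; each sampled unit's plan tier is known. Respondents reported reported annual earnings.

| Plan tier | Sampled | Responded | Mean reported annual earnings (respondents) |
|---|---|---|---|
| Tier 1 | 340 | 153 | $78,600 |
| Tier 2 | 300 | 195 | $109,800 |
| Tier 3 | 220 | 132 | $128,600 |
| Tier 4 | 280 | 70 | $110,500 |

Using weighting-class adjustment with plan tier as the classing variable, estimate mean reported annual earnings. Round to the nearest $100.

$104,300

Response rates by class: Tier 1 153/340 = 45%, Tier 2 195/300 = 65%, Tier 3 132/220 = 60%, Tier 4 70/280 = 25%.
Each respondent's weight = sampled/responded in their class; summing within a class gives n_sampled, so:
  Tier 1: 340 × 78,600 = 26,724,000
  Tier 2: 300 × 109,800 = 32,940,000
  Tier 3: 220 × 128,600 = 28,292,000
  Tier 4: 280 × 110,500 = 30,940,000
Adjusted estimate = 118,896,000 / 1,140 = 104295 → $104,300.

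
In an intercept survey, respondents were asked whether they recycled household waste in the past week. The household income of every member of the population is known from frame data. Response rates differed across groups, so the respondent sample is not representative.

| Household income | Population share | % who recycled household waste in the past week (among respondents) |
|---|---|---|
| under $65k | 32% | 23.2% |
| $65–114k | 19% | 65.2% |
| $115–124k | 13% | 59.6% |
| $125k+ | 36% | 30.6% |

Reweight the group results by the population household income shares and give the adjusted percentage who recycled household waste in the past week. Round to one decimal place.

38.6%

Weight each group's respondent value by its population share:
  under $65k: 0.32 × 23.2 = 7.424
  $65–114k: 0.19 × 65.2 = 12.388
  $115–124k: 0.13 × 59.6 = 7.748
  $125k+: 0.36 × 30.6 = 11.016
Post-stratified estimate = 38.576 → 38.6%.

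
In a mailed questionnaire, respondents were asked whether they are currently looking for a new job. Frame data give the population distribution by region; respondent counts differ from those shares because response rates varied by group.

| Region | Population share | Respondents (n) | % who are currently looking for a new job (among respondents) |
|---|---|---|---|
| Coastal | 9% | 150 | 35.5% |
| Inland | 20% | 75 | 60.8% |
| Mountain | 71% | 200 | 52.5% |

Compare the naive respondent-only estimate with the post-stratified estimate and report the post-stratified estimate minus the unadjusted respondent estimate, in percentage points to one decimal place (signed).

Without adjustment, the pooled respondent share is:
  (150/425)×35.5 + (75/425)×60.8 + (200/425)×52.5 = 47.9647%
Post-stratified estimate weights by population shares:
  0.09×35.5 + 0.2×60.8 + 0.71×52.5 = 52.63%
Difference = 52.63 − 47.9647 = 4.6653 pp.

+4.7 percentage points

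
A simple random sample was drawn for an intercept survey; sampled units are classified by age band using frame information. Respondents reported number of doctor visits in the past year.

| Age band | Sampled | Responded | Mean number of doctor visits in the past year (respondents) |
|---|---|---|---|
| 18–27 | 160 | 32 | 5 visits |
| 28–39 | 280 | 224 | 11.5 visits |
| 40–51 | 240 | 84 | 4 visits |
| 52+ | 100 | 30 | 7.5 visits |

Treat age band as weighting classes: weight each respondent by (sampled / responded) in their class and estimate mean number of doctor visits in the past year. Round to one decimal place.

Response rates by class: 18–27 32/160 = 20%, 28–39 224/280 = 80%, 40–51 84/240 = 35%, 52+ 30/100 = 30%.
Inverse-response-rate weighting restores each class to its sampled count, so class totals weight by n_sampled:
  18–27: 160 × 5 = 800
  28–39: 280 × 11.5 = 3220
  40–51: 240 × 4 = 960
  52+: 100 × 7.5 = 750
Adjusted estimate = 5730 / 780 = 7.34615 → 7.3.

7.3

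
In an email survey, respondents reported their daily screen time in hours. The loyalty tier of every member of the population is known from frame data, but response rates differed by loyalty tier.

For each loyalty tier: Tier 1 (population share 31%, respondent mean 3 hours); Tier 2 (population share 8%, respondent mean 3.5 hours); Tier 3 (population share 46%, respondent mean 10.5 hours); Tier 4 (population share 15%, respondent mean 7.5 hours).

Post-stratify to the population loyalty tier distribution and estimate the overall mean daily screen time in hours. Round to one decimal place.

Weight each group's respondent value by its population share:
  Tier 1: 0.31 × 3 = 0.93
  Tier 2: 0.08 × 3.5 = 0.28
  Tier 3: 0.46 × 10.5 = 4.83
  Tier 4: 0.15 × 7.5 = 1.125
Post-stratified estimate = 7.165 → 7.2.

7.2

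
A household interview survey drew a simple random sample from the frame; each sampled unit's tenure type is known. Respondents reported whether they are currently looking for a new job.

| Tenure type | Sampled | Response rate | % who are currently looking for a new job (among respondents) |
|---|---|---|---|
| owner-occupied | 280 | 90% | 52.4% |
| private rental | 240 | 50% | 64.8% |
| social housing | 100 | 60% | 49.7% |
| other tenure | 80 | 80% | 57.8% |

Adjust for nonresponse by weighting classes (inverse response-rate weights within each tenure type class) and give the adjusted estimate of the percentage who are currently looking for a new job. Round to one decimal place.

Weighting each respondent by the inverse class response rate inflates each class back to its sampled size, so the class weight is n_sampled:
  owner-occupied: 280 × 52.4 = 14,672
  private rental: 240 × 64.8 = 15,552
  social housing: 100 × 49.7 = 4970
  other tenure: 80 × 57.8 = 4624
Adjusted estimate = 39,818 / 700 = 56.8829 → 56.9%.

56.9%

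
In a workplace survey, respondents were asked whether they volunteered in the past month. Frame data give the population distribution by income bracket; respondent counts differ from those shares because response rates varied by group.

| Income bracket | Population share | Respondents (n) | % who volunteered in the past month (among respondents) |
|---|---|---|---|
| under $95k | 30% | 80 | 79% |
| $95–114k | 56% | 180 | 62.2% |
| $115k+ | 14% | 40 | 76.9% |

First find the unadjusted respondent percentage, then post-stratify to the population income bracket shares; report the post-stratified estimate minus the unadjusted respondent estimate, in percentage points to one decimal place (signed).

Naive respondent-only estimate (weights = respondent counts):
  (80/300)×79 + (180/300)×62.2 + (40/300)×76.9 = 68.64%
Reweighting by population income bracket shares:
  0.3×79 + 0.56×62.2 + 0.14×76.9 = 69.298%
Difference = 69.298 − 68.64 = 0.658 pp.

+0.7 percentage points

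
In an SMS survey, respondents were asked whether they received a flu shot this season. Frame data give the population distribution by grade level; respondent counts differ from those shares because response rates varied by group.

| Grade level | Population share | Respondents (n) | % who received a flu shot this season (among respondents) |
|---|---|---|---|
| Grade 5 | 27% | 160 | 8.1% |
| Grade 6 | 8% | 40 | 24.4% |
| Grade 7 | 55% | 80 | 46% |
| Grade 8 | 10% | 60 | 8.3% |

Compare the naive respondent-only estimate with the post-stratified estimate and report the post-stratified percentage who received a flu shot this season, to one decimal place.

Without adjustment, the pooled respondent share is:
  (160/340)×8.1 + (40/340)×24.4 + (80/340)×46 + (60/340)×8.3 = 18.9706%
Post-stratifying to population shares instead:
  0.27×8.1 + 0.08×24.4 + 0.55×46 + 0.1×8.3 = 30.269%

30.3%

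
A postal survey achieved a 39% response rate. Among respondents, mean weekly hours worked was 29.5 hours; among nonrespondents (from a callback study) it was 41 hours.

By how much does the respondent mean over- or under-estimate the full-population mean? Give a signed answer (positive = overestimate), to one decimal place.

-7.0

Nonresponse fraction = 1 − 0.39 = 0.61.
Bias = (nonresponse fraction) × (respondent mean − nonrespondent mean)
     = 0.61 × (29.5 − 41) = 0.61 × -11.5 = -7.015.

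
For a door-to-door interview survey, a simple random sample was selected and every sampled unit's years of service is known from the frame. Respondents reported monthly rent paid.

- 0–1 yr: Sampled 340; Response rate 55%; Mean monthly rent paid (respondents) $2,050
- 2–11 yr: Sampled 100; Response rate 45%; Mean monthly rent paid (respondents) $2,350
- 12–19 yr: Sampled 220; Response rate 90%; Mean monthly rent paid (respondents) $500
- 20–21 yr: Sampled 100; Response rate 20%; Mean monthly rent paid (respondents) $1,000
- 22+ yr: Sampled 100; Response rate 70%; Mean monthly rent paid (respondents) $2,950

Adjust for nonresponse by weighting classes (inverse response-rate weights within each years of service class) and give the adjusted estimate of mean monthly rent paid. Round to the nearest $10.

$1,670

Inverse-response-rate weighting restores each class to its sampled count, so class totals weight by n_sampled:
  0–1 yr: 340 × 2050 = 697,000
  2–11 yr: 100 × 2350 = 235,000
  12–19 yr: 220 × 500 = 110,000
  20–21 yr: 100 × 1000 = 100,000
  22+ yr: 100 × 2950 = 295,000
Adjusted estimate = 1,437,000 / 860 = 1670.93 → $1,670.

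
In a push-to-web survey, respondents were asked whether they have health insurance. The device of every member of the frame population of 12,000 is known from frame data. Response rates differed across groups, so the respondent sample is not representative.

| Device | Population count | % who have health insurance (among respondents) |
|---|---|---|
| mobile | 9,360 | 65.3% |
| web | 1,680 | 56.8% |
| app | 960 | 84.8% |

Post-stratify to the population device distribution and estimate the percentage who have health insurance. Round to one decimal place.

65.7%

Weight each group's respondent value by its population share:
  mobile: (9,360/12,000) × 65.3 = 50.934
  web: (1,680/12,000) × 56.8 = 7.952
  app: (960/12,000) × 84.8 = 6.784
Post-stratified estimate = 65.67 → 65.7%.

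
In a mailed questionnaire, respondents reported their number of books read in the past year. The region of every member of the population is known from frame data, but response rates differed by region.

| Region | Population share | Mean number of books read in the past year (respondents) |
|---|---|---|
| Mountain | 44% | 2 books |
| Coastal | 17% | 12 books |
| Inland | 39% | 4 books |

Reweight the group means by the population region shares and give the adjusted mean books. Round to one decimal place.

Weight each group's respondent value by its population share:
  Mountain: 0.44 × 2 = 0.88
  Coastal: 0.17 × 12 = 2.04
  Inland: 0.39 × 4 = 1.56
Post-stratified estimate = 4.48 → 4.5.

4.5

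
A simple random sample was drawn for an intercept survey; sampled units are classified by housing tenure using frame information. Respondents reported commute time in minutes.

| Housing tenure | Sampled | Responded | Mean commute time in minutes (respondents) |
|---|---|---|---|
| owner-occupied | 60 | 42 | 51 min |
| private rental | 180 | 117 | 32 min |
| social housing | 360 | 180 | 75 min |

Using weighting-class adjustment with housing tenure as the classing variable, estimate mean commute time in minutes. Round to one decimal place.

59.7

Class response rates: owner-occupied 42/60 = 70%, private rental 117/180 = 65%, social housing 180/360 = 50%.
Weighting each respondent by the inverse class response rate inflates each class back to its sampled size, so the class weight is n_sampled:
  owner-occupied: 60 × 51 = 3060
  private rental: 180 × 32 = 5760
  social housing: 360 × 75 = 27,000
Adjusted estimate = 35,820 / 600 = 59.7 → 59.7.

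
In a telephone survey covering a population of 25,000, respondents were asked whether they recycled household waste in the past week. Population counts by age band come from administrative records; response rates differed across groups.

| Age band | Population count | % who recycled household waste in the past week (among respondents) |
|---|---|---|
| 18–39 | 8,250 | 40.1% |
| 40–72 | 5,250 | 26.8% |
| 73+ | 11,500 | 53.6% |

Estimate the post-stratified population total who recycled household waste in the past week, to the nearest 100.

Apply each group's respondent rate to its population count:
  18–39: 8,250 × 40.1% = 3308.25
  40–72: 5,250 × 26.8% = 1407
  73+: 11,500 × 53.6% = 6164
Estimated total = 10879.2 → 10,900.

10,900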